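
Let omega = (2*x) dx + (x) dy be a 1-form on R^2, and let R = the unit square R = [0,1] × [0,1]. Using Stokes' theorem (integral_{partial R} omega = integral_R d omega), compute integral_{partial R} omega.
integral_(partial R) omega = 1

Stokes: integral_partial_R omega = integral_R d omega with d omega = (∂Q/∂x - ∂P/∂y) dx ∧ dy.
  ∂Q/∂x = 1
  ∂P/∂y = 0
  integrand = ∂Q/∂x - ∂P/∂y = 1.
Integrating over R: integral_0^1 integral_0^1 (1) dx dy = 1.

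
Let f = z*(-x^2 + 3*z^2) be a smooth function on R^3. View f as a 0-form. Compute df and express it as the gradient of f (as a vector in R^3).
df = (-2*x*z) dx + (0) dy + (-x^2 + 9*z^2) dz; grad f = (-2*x*z, 0, -x^2 + 9*z^2)

For a 0-form f, d f = (∂f/∂x) dx + (∂f/∂y) dy + (∂f/∂z) dz. The components of the vector representation are exactly the entries of grad f in Cartesian coordinates:
  ∂f/∂x = -2*x*z
  ∂f/∂y = 0
  ∂f/∂z = -x^2 + 9*z^2.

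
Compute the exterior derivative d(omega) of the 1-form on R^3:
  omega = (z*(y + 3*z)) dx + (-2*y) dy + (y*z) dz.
d(omega) = (-z) dx ∧ dy + (-y - 6*z) dx ∧ dz + (z) dy ∧ dz

For a 1-form omega = sum_i f_i dx_i, the exterior derivative is
  d(omega) = sum_{i < j} (∂f_j/∂x_i - ∂f_i/∂x_j) dx_i ∧ dx_j.
  coefficient of dx ∧ dy: ∂f_2/∂x - ∂f_1/∂y = ∂(-2*y)/∂x - ∂(z*(y + 3*z))/∂y = -z
  coefficient of dx ∧ dz: ∂f_3/∂x - ∂f_1/∂z = ∂(y*z)/∂x - ∂(z*(y + 3*z))/∂z = -y - 6*z
  coefficient of dy ∧ dz: ∂f_3/∂y - ∂f_2/∂z = ∂(y*z)/∂y - ∂(-2*y)/∂z = z
Assembling: d(omega) = (-z) dx ∧ dy + (-y - 6*z) dx ∧ dz + (z) dy ∧ dz.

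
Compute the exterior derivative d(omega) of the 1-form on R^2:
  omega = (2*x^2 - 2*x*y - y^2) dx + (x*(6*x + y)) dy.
d(omega) = (14*x + 3*y) dx ∧ dy

For a 1-form omega = sum_i f_i dx_i, the exterior derivative is
  d(omega) = sum_{i < j} (∂f_j/∂x_i - ∂f_i/∂x_j) dx_i ∧ dx_j.
  coefficient of dx ∧ dy: ∂f_2/∂x - ∂f_1/∂y = ∂(x*(6*x + y))/∂x - ∂(2*x^2 - 2*x*y - y^2)/∂y = 14*x + 3*y
Assembling: d(omega) = (14*x + 3*y) dx ∧ dy.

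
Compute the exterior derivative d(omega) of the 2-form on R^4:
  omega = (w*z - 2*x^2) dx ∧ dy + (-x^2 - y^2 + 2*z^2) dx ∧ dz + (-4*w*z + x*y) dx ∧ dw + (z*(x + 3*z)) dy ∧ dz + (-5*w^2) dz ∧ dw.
d(omega) = (w + 2*y + z) dx ∧ dy ∧ dz + (-x + z) dx ∧ dy ∧ dw + (4*w) dx ∧ dz ∧ dw

For a 2-form omega = sum_{i<j} g_{ij} dx_i ∧ dx_j, the exterior derivative is
  d(omega) = sum_{i<j} d(g_{ij}) ∧ dx_i ∧ dx_j = sum_{i<j, k} (∂g_{ij}/∂x_k) dx_k ∧ dx_i ∧ dx_j.
Expand each term, using dx_k ∧ dx_i ∧ dx_j = sgn(permutation) dx_{(a)} ∧ dx_{(b)} ∧ dx_{(c)} with (a < b < c) sorted:
  d(w*z - 2*x^2) includes (∂/∂z)(w*z - 2*x^2) dz = (w) dz, which multiplied by dx ∧ dy gives (w) dx ∧ dy ∧ dz
  d(w*z - 2*x^2) includes (∂/∂w)(w*z - 2*x^2) dw = (z) dw, which multiplied by dx ∧ dy gives (z) dx ∧ dy ∧ dw
  d(-x^2 - y^2 + 2*z^2) includes (∂/∂y)(-x^2 - y^2 + 2*z^2) dy = (-2*y) dy, which multiplied by dx ∧ dz gives (2*y) dx ∧ dy ∧ dz
  d(-4*w*z + x*y) includes (∂/∂y)(-4*w*z + x*y) dy = (x) dy, which multiplied by dx ∧ dw gives (-x) dx ∧ dy ∧ dw
  d(-4*w*z + x*y) includes (∂/∂z)(-4*w*z + x*y) dz = (-4*w) dz, which multiplied by dx ∧ dw gives (4*w) dx ∧ dz ∧ dw
  d(z*(x + 3*z)) includes (∂/∂x)(z*(x + 3*z)) dx = (z) dx, which multiplied by dy ∧ dz gives (z) dx ∧ dy ∧ dz
Collecting like 3-forms: d(omega) = (w + 2*y + z) dx ∧ dy ∧ dz + (-x + z) dx ∧ dy ∧ dw + (4*w) dx ∧ dz ∧ dw.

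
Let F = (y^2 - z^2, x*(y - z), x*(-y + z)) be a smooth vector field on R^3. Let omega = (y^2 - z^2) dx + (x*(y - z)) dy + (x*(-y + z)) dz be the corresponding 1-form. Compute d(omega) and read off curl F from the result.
d(omega) = (0) dy ∧ dz + (y - 3*z) dz ∧ dx + (-y - z) dx ∧ dy; curl F = (0, y - 3*z, -y - z)

d omega = sum_{i<j} (∂f_j/∂x_i - ∂f_i/∂x_j) dx_i ∧ dx_j. Under the identification (dy ∧ dz, dz ∧ dx, dx ∧ dy) ↔ (e_x, e_y, e_z), the coefficients are exactly the components of curl F. Compute:
  ∂R/∂y - ∂Q/∂z = (-x) - (-x) = 0
  ∂P/∂z - ∂R/∂x = (-2*z) - (-y + z) = y - 3*z
  ∂Q/∂x - ∂P/∂y = (y - z) - (2*y) = -y - z.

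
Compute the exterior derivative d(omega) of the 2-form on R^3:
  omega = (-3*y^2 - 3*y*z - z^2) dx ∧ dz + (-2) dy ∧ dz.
d(omega) = (6*y + 3*z) dx ∧ dy ∧ dz

For a 2-form omega = sum_{i<j} g_{ij} dx_i ∧ dx_j, the exterior derivative is
  d(omega) = sum_{i<j} d(g_{ij}) ∧ dx_i ∧ dx_j = sum_{i<j, k} (∂g_{ij}/∂x_k) dx_k ∧ dx_i ∧ dx_j.
Expand each term, using dx_k ∧ dx_i ∧ dx_j = sgn(permutation) dx_{(a)} ∧ dx_{(b)} ∧ dx_{(c)} with (a < b < c) sorted:
  d(-3*y^2 - 3*y*z - z^2) includes (∂/∂y)(-3*y^2 - 3*y*z - z^2) dy = (-6*y - 3*z) dy, which multiplied by dx ∧ dz gives (6*y + 3*z) dx ∧ dy ∧ dz
Collecting like 3-forms: d(omega) = (6*y + 3*z) dx ∧ dy ∧ dz.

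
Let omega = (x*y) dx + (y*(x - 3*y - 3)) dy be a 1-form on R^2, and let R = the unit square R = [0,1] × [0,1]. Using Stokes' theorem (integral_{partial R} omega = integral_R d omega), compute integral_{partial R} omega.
integral_(partial R) omega = 0

Stokes: integral_partial_R omega = integral_R d omega with d omega = (∂Q/∂x - ∂P/∂y) dx ∧ dy.
  ∂Q/∂x = y
  ∂P/∂y = x
  integrand = ∂Q/∂x - ∂P/∂y = -x + y.
Integrating over R: integral_0^1 integral_0^1 (-x + y) dx dy = 0.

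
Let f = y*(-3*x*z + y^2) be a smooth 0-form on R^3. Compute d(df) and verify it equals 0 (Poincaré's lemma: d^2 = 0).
d(df) = 0

Step 1: df = sum_i (∂f/∂x_i) dx_i = (-3*y*z) dx + (-3*x*z + 3*y^2) dy + (-3*x*y) dz.
Step 2: Apply d again. Using the 1-form formula, the coefficient of dx ∧ dy in d(df) is ∂^2 f/∂x ∂y - ∂^2 f/∂y ∂x = (-3*z) - (-3*z) = 0 (equality of mixed partials for smooth f).
Similarly for dx ∧ dz and dy ∧ dz — all coefficients vanish. So d(df) = 0.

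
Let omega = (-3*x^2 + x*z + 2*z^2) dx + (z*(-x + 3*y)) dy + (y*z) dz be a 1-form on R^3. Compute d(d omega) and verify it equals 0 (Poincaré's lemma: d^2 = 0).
d(d omega) = 0

Step 1: d omega = sum_{i<j} (∂f_j/∂x_i - ∂f_i/∂x_j) dx_i ∧ dx_j:
  coeff of dx ∧ dy: -z
  coeff of dx ∧ dz: -x - 4*z
  coeff of dy ∧ dz: x - 3*y + z
Step 2: Apply d again to each 2-form coefficient. The only possible 3-form in R^3 is dx ∧ dy ∧ dz, with coefficient
  ∂(coeff of dy∧dz)/∂x - ∂(coeff of dx∧dz)/∂y + ∂(coeff of dx∧dy)/∂z
  = ∂/∂x (x - 3*y + z) - ∂/∂y (-x - 4*z) + ∂/∂z (-z).
Each of these terms simplifies to sums of mixed partials that cancel in pairs. The result is 0 (by equality of mixed partials for smooth functions — Schwarz / Clairaut).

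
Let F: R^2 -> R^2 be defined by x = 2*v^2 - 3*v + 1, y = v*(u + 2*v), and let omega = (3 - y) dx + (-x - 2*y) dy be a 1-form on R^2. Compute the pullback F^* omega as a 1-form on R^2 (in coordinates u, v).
F^* omega = (v*(-2*u*v - 6*v^2 + 3*v - 1)) du + (-2*u^2*v - 18*u*v^2 + 6*u*v - u - 32*v^3 + 18*v^2 + 8*v - 9) dv

Using F^*(f dg) = (f ∘ F) d(g ∘ F), substitute each coordinate x_i by F_i(u, v) in f_i, and replace dx_i by d F_i = (∂F_i/∂u) du + (∂F_i/∂v) dv.
  For the x component: f_1(F) = -u*v - 2*v^2 + 3; d F_1 = (0) du + (4*v - 3) dv
  For the y component: f_2(F) = -2*u*v - 6*v^2 + 3*v - 1; d F_2 = (v) du + (u + 4*v) dv
Combining and collecting du, dv coefficients:
  coeff of du: v*(-2*u*v - 6*v^2 + 3*v - 1)
  coeff of dv: -2*u^2*v - 18*u*v^2 + 6*u*v - u - 32*v^3 + 18*v^2 + 8*v - 9
F^* omega = (v*(-2*u*v - 6*v^2 + 3*v - 1)) du + (-2*u^2*v - 18*u*v^2 + 6*u*v - u - 32*v^3 + 18*v^2 + 8*v - 9) dv.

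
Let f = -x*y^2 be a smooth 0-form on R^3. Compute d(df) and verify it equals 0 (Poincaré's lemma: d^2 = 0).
d(df) = 0

Step 1: df = sum_i (∂f/∂x_i) dx_i = (-y^2) dx + (-2*x*y) dy + (0) dz.
Step 2: Apply d again. Using the 1-form formula, the coefficient of dx ∧ dy in d(df) is ∂^2 f/∂x ∂y - ∂^2 f/∂y ∂x = (-2*y) - (-2*y) = 0 (equality of mixed partials for smooth f).
Similarly for dx ∧ dz and dy ∧ dz — all coefficients vanish. So d(df) = 0.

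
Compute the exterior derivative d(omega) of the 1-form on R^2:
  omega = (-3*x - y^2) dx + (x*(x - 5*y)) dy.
d(omega) = (2*x - 3*y) dx ∧ dy

For a 1-form omega = sum_i f_i dx_i, the exterior derivative is
  d(omega) = sum_{i < j} (∂f_j/∂x_i - ∂f_i/∂x_j) dx_i ∧ dx_j.
  coefficient of dx ∧ dy: ∂f_2/∂x - ∂f_1/∂y = ∂(x*(x - 5*y))/∂x - ∂(-3*x - y^2)/∂y = 2*x - 3*y
Assembling: d(omega) = (2*x - 3*y) dx ∧ dy.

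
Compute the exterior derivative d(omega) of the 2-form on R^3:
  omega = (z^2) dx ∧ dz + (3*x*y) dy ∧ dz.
d(omega) = (3*y) dx ∧ dy ∧ dz

For a 2-form omega = sum_{i<j} g_{ij} dx_i ∧ dx_j, the exterior derivative is
  d(omega) = sum_{i<j} d(g_{ij}) ∧ dx_i ∧ dx_j = sum_{i<j, k} (∂g_{ij}/∂x_k) dx_k ∧ dx_i ∧ dx_j.
Expand each term, using dx_k ∧ dx_i ∧ dx_j = sgn(permutation) dx_{(a)} ∧ dx_{(b)} ∧ dx_{(c)} with (a < b < c) sorted:
  d(3*x*y) includes (∂/∂x)(3*x*y) dx = (3*y) dx, which multiplied by dy ∧ dz gives (3*y) dx ∧ dy ∧ dz
Collecting like 3-forms: d(omega) = (3*y) dx ∧ dy ∧ dz.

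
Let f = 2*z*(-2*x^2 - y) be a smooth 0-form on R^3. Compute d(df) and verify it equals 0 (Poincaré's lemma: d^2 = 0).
d(df) = 0

Step 1: df = sum_i (∂f/∂x_i) dx_i = (-8*x*z) dx + (-2*z) dy + (-4*x^2 - 2*y) dz.
Step 2: Apply d again. Using the 1-form formula, the coefficient of dx ∧ dy in d(df) is ∂^2 f/∂x ∂y - ∂^2 f/∂y ∂x = (0) - (0) = 0 (equality of mixed partials for smooth f).
Similarly for dx ∧ dz and dy ∧ dz — all coefficients vanish. So d(df) = 0.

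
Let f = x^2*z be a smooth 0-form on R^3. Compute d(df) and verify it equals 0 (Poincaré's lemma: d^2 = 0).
d(df) = 0

Step 1: df = sum_i (∂f/∂x_i) dx_i = (2*x*z) dx + (0) dy + (x^2) dz.
Step 2: Apply d again. Using the 1-form formula, the coefficient of dx ∧ dy in d(df) is ∂^2 f/∂x ∂y - ∂^2 f/∂y ∂x = (0) - (0) = 0 (equality of mixed partials for smooth f).
Similarly for dx ∧ dz and dy ∧ dz — all coefficients vanish. So d(df) = 0.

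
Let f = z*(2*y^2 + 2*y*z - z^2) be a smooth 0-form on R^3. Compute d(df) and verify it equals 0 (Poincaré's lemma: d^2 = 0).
d(df) = 0

Step 1: df = sum_i (∂f/∂x_i) dx_i = (0) dx + (2*z*(2*y + z)) dy + (2*y^2 + 4*y*z - 3*z^2) dz.
Step 2: Apply d again. Using the 1-form formula, the coefficient of dx ∧ dy in d(df) is ∂^2 f/∂x ∂y - ∂^2 f/∂y ∂x = (0) - (0) = 0 (equality of mixed partials for smooth f).
Similarly for dx ∧ dz and dy ∧ dz — all coefficients vanish. So d(df) = 0.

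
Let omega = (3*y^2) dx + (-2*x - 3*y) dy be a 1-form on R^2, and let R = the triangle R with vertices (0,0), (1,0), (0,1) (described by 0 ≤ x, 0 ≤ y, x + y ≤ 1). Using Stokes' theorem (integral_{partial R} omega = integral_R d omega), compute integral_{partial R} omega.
integral_(partial R) omega = -2

Stokes: integral_partial_R omega = integral_R d omega with d omega = (∂Q/∂x - ∂P/∂y) dx ∧ dy.
  ∂Q/∂x = -2
  ∂P/∂y = 6*y
  integrand = ∂Q/∂x - ∂P/∂y = -6*y - 2.
Integrating over R: integral_0^1 integral_0^{1-x} (-6*y - 2) dy dx = -2.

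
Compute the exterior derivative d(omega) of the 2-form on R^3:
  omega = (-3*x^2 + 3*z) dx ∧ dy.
d(omega) = (3) dx ∧ dy ∧ dz

For a 2-form omega = sum_{i<j} g_{ij} dx_i ∧ dx_j, the exterior derivative is
  d(omega) = sum_{i<j} d(g_{ij}) ∧ dx_i ∧ dx_j = sum_{i<j, k} (∂g_{ij}/∂x_k) dx_k ∧ dx_i ∧ dx_j.
Expand each term, using dx_k ∧ dx_i ∧ dx_j = sgn(permutation) dx_{(a)} ∧ dx_{(b)} ∧ dx_{(c)} with (a < b < c) sorted:
  d(-3*x^2 + 3*z) includes (∂/∂z)(-3*x^2 + 3*z) dz = (3) dz, which multiplied by dx ∧ dy gives (3) dx ∧ dy ∧ dz
Collecting like 3-forms: d(omega) = (3) dx ∧ dy ∧ dz.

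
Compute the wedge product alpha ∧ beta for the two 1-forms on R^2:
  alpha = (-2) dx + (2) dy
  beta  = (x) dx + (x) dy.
alpha ∧ beta = (-4*x) dx ∧ dy

Distribute the wedge, using dx_i ∧ dx_j = -dx_j ∧ dx_i and dx_i ∧ dx_i = 0. For each pair (i, j) with i < j, the coefficient of dx_i ∧ dx_j in alpha ∧ beta is (alpha_i * beta_j - alpha_j * beta_i). Collecting: alpha ∧ beta = (-4*x) dx ∧ dy.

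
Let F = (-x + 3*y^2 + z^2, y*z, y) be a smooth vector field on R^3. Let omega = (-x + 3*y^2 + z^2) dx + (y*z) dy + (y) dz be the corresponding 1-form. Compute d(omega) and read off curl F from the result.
d(omega) = (1 - y) dy ∧ dz + (2*z) dz ∧ dx + (-6*y) dx ∧ dy; curl F = (1 - y, 2*z, -6*y)

d omega = sum_{i<j} (∂f_j/∂x_i - ∂f_i/∂x_j) dx_i ∧ dx_j. Under the identification (dy ∧ dz, dz ∧ dx, dx ∧ dy) ↔ (e_x, e_y, e_z), the coefficients are exactly the components of curl F. Compute:
  ∂R/∂y - ∂Q/∂z = (1) - (y) = 1 - y
  ∂P/∂z - ∂R/∂x = (2*z) - (0) = 2*z
  ∂Q/∂x - ∂P/∂y = (0) - (6*y) = -6*y.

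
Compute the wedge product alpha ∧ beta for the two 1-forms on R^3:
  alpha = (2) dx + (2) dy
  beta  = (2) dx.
alpha ∧ beta = (-4) dx ∧ dy

Distribute the wedge, using dx_i ∧ dx_j = -dx_j ∧ dx_i and dx_i ∧ dx_i = 0. For each pair (i, j) with i < j, the coefficient of dx_i ∧ dx_j in alpha ∧ beta is (alpha_i * beta_j - alpha_j * beta_i). Collecting: alpha ∧ beta = (-4) dx ∧ dy.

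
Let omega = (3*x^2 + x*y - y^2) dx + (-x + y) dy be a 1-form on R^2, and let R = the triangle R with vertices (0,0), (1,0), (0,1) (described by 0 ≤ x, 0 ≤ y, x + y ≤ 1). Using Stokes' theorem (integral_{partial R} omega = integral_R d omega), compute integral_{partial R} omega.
integral_(partial R) omega = -1/3

Stokes: integral_partial_R omega = integral_R d omega with d omega = (∂Q/∂x - ∂P/∂y) dx ∧ dy.
  ∂Q/∂x = -1
  ∂P/∂y = x - 2*y
  integrand = ∂Q/∂x - ∂P/∂y = -x + 2*y - 1.
Integrating over R: integral_0^1 integral_0^{1-x} (-x + 2*y - 1) dy dx = -1/3.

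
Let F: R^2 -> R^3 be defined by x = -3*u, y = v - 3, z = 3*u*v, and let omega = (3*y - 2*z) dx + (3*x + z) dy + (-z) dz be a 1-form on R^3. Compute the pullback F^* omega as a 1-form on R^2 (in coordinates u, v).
F^* omega = (-9*u*v^2 + 18*u*v - 9*v + 27) du + (3*u*(-3*u*v + v - 3)) dv

Using F^*(f dg) = (f ∘ F) d(g ∘ F), substitute each coordinate x_i by F_i(u, v) in f_i, and replace dx_i by d F_i = (∂F_i/∂u) du + (∂F_i/∂v) dv.
  For the x component: f_1(F) = -6*u*v + 3*v - 9; d F_1 = (-3) du + (0) dv
  For the y component: f_2(F) = 3*u*(v - 3); d F_2 = (0) du + (1) dv
  For the z component: f_3(F) = -3*u*v; d F_3 = (3*v) du + (3*u) dv
Combining and collecting du, dv coefficients:
  coeff of du: -9*u*v^2 + 18*u*v - 9*v + 27
  coeff of dv: 3*u*(-3*u*v + v - 3)
F^* omega = (-9*u*v^2 + 18*u*v - 9*v + 27) du + (3*u*(-3*u*v + v - 3)) dv.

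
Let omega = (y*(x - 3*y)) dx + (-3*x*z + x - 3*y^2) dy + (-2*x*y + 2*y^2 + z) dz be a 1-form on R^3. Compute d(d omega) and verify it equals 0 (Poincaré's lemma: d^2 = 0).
d(d omega) = 0

Step 1: d omega = sum_{i<j} (∂f_j/∂x_i - ∂f_i/∂x_j) dx_i ∧ dx_j:
  coeff of dx ∧ dy: -x + 6*y - 3*z + 1
  coeff of dx ∧ dz: -2*y
  coeff of dy ∧ dz: x + 4*y
Step 2: Apply d again to each 2-form coefficient. The only possible 3-form in R^3 is dx ∧ dy ∧ dz, with coefficient
  ∂(coeff of dy∧dz)/∂x - ∂(coeff of dx∧dz)/∂y + ∂(coeff of dx∧dy)/∂z
  = ∂/∂x (x + 4*y) - ∂/∂y (-2*y) + ∂/∂z (-x + 6*y - 3*z + 1).
Each of these terms simplifies to sums of mixed partials that cancel in pairs. The result is 0 (by equality of mixed partials for smooth functions — Schwarz / Clairaut).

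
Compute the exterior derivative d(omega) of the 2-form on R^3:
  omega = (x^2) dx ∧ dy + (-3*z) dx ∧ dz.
d(omega) = 0

For a 2-form omega = sum_{i<j} g_{ij} dx_i ∧ dx_j, the exterior derivative is
  d(omega) = sum_{i<j} d(g_{ij}) ∧ dx_i ∧ dx_j = sum_{i<j, k} (∂g_{ij}/∂x_k) dx_k ∧ dx_i ∧ dx_j.
Expand each term, using dx_k ∧ dx_i ∧ dx_j = sgn(permutation) dx_{(a)} ∧ dx_{(b)} ∧ dx_{(c)} with (a < b < c) sorted:

Collecting like 3-forms: d(omega) = 0.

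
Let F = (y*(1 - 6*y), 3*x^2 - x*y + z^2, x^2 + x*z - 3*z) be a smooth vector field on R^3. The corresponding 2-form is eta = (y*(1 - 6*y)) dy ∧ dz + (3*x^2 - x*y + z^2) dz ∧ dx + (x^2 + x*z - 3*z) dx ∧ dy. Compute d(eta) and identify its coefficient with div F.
d(eta) = (-3) dx ∧ dy ∧ dz; div F = -3

For a 2-form in R^3 of the form above, applying d gives a 3-form with coefficient ∂P/∂x + ∂Q/∂y + ∂R/∂z:
  ∂P/∂x = 0
  ∂Q/∂y = -x
  ∂R/∂z = x - 3
Sum = -3, which is exactly div F.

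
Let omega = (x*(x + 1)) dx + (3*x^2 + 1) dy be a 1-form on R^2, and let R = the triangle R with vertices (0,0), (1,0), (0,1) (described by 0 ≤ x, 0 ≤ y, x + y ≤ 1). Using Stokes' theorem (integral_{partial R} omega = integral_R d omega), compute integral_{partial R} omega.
integral_(partial R) omega = 1

Stokes: integral_partial_R omega = integral_R d omega with d omega = (∂Q/∂x - ∂P/∂y) dx ∧ dy.
  ∂Q/∂x = 6*x
  ∂P/∂y = 0
  integrand = ∂Q/∂x - ∂P/∂y = 6*x.
Integrating over R: integral_0^1 integral_0^{1-x} (6*x) dy dx = 1.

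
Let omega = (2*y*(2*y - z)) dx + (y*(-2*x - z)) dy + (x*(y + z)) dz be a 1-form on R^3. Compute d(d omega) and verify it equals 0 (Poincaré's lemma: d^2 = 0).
d(d omega) = 0

Step 1: d omega = sum_{i<j} (∂f_j/∂x_i - ∂f_i/∂x_j) dx_i ∧ dx_j:
  coeff of dx ∧ dy: -10*y + 2*z
  coeff of dx ∧ dz: 3*y + z
  coeff of dy ∧ dz: x + y
Step 2: Apply d again to each 2-form coefficient. The only possible 3-form in R^3 is dx ∧ dy ∧ dz, with coefficient
  ∂(coeff of dy∧dz)/∂x - ∂(coeff of dx∧dz)/∂y + ∂(coeff of dx∧dy)/∂z
  = ∂/∂x (x + y) - ∂/∂y (3*y + z) + ∂/∂z (-10*y + 2*z).
Each of these terms simplifies to sums of mixed partials that cancel in pairs. The result is 0 (by equality of mixed partials for smooth functions — Schwarz / Clairaut).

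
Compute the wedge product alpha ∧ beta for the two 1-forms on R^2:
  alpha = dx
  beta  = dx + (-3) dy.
alpha ∧ beta = (-3) dx ∧ dy

Distribute the wedge, using dx_i ∧ dx_j = -dx_j ∧ dx_i and dx_i ∧ dx_i = 0. For each pair (i, j) with i < j, the coefficient of dx_i ∧ dx_j in alpha ∧ beta is (alpha_i * beta_j - alpha_j * beta_i). Collecting: alpha ∧ beta = (-3) dx ∧ dy.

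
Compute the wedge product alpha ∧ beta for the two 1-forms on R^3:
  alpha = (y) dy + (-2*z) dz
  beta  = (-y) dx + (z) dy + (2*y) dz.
alpha ∧ beta = (y^2) dx ∧ dy + (2*y^2 + 2*z^2) dy ∧ dz + (-2*y*z) dx ∧ dz

Distribute the wedge, using dx_i ∧ dx_j = -dx_j ∧ dx_i and dx_i ∧ dx_i = 0. For each pair (i, j) with i < j, the coefficient of dx_i ∧ dx_j in alpha ∧ beta is (alpha_i * beta_j - alpha_j * beta_i). Collecting: alpha ∧ beta = (y^2) dx ∧ dy + (2*y^2 + 2*z^2) dy ∧ dz + (-2*y*z) dx ∧ dz.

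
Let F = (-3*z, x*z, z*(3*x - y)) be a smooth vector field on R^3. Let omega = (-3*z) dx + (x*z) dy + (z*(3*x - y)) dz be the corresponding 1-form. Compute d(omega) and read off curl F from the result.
d(omega) = (-x - z) dy ∧ dz + (-3*z - 3) dz ∧ dx + (z) dx ∧ dy; curl F = (-x - z, -3*z - 3, z)

d omega = sum_{i<j} (∂f_j/∂x_i - ∂f_i/∂x_j) dx_i ∧ dx_j. Under the identification (dy ∧ dz, dz ∧ dx, dx ∧ dy) ↔ (e_x, e_y, e_z), the coefficients are exactly the components of curl F. Compute:
  ∂R/∂y - ∂Q/∂z = (-z) - (x) = -x - z
  ∂P/∂z - ∂R/∂x = (-3) - (3*z) = -3*z - 3
  ∂Q/∂x - ∂P/∂y = (z) - (0) = z.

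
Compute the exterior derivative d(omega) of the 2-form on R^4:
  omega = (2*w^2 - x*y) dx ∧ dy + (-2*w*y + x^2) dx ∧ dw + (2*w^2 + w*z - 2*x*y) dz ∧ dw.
d(omega) = (6*w) dx ∧ dy ∧ dw + (-2*y) dx ∧ dz ∧ dw + (-2*x) dy ∧ dz ∧ dw

For a 2-form omega = sum_{i<j} g_{ij} dx_i ∧ dx_j, the exterior derivative is
  d(omega) = sum_{i<j} d(g_{ij}) ∧ dx_i ∧ dx_j = sum_{i<j, k} (∂g_{ij}/∂x_k) dx_k ∧ dx_i ∧ dx_j.
Expand each term, using dx_k ∧ dx_i ∧ dx_j = sgn(permutation) dx_{(a)} ∧ dx_{(b)} ∧ dx_{(c)} with (a < b < c) sorted:
  d(2*w^2 - x*y) includes (∂/∂w)(2*w^2 - x*y) dw = (4*w) dw, which multiplied by dx ∧ dy gives (4*w) dx ∧ dy ∧ dw
  d(-2*w*y + x^2) includes (∂/∂y)(-2*w*y + x^2) dy = (-2*w) dy, which multiplied by dx ∧ dw gives (2*w) dx ∧ dy ∧ dw
  d(2*w^2 + w*z - 2*x*y) includes (∂/∂x)(2*w^2 + w*z - 2*x*y) dx = (-2*y) dx, which multiplied by dz ∧ dw gives (-2*y) dx ∧ dz ∧ dw
  d(2*w^2 + w*z - 2*x*y) includes (∂/∂y)(2*w^2 + w*z - 2*x*y) dy = (-2*x) dy, which multiplied by dz ∧ dw gives (-2*x) dy ∧ dz ∧ dw
Collecting like 3-forms: d(omega) = (6*w) dx ∧ dy ∧ dw + (-2*y) dx ∧ dz ∧ dw + (-2*x) dy ∧ dz ∧ dw.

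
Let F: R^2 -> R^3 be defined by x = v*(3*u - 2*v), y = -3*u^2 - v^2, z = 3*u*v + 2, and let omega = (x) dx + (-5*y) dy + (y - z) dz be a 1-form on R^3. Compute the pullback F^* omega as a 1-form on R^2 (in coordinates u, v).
F^* omega = (-90*u^3 - 9*u^2*v - 30*u*v^2 - 9*v^3 - 6*v) du + (-9*u^3 - 30*u^2*v - 21*u*v^2 - 6*u - 2*v^3) dv

Using F^*(f dg) = (f ∘ F) d(g ∘ F), substitute each coordinate x_i by F_i(u, v) in f_i, and replace dx_i by d F_i = (∂F_i/∂u) du + (∂F_i/∂v) dv.
  For the x component: f_1(F) = v*(3*u - 2*v); d F_1 = (3*v) du + (3*u - 4*v) dv
  For the y component: f_2(F) = 15*u^2 + 5*v^2; d F_2 = (-6*u) du + (-2*v) dv
  For the z component: f_3(F) = -3*u^2 - 3*u*v - v^2 - 2; d F_3 = (3*v) du + (3*u) dv
Combining and collecting du, dv coefficients:
  coeff of du: -90*u^3 - 9*u^2*v - 30*u*v^2 - 9*v^3 - 6*v
  coeff of dv: -9*u^3 - 30*u^2*v - 21*u*v^2 - 6*u - 2*v^3
F^* omega = (-90*u^3 - 9*u^2*v - 30*u*v^2 - 9*v^3 - 6*v) du + (-9*u^3 - 30*u^2*v - 21*u*v^2 - 6*u - 2*v^3) dv.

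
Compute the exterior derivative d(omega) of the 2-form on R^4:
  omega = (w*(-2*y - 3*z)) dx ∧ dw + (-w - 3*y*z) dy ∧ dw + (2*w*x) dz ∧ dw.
d(omega) = (2*w) dx ∧ dy ∧ dw + (5*w) dx ∧ dz ∧ dw + (3*y) dy ∧ dz ∧ dw

For a 2-form omega = sum_{i<j} g_{ij} dx_i ∧ dx_j, the exterior derivative is
  d(omega) = sum_{i<j} d(g_{ij}) ∧ dx_i ∧ dx_j = sum_{i<j, k} (∂g_{ij}/∂x_k) dx_k ∧ dx_i ∧ dx_j.
Expand each term, using dx_k ∧ dx_i ∧ dx_j = sgn(permutation) dx_{(a)} ∧ dx_{(b)} ∧ dx_{(c)} with (a < b < c) sorted:
  d(w*(-2*y - 3*z)) includes (∂/∂y)(w*(-2*y - 3*z)) dy = (-2*w) dy, which multiplied by dx ∧ dw gives (2*w) dx ∧ dy ∧ dw
  d(w*(-2*y - 3*z)) includes (∂/∂z)(w*(-2*y - 3*z)) dz = (-3*w) dz, which multiplied by dx ∧ dw gives (3*w) dx ∧ dz ∧ dw
  d(-w - 3*y*z) includes (∂/∂z)(-w - 3*y*z) dz = (-3*y) dz, which multiplied by dy ∧ dw gives (3*y) dy ∧ dz ∧ dw
  d(2*w*x) includes (∂/∂x)(2*w*x) dx = (2*w) dx, which multiplied by dz ∧ dw gives (2*w) dx ∧ dz ∧ dw
Collecting like 3-forms: d(omega) = (2*w) dx ∧ dy ∧ dw + (5*w) dx ∧ dz ∧ dw + (3*y) dy ∧ dz ∧ dw.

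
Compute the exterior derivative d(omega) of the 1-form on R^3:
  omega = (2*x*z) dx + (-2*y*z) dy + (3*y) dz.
d(omega) = (-2*x) dx ∧ dz + (2*y + 3) dy ∧ dz

For a 1-form omega = sum_i f_i dx_i, the exterior derivative is
  d(omega) = sum_{i < j} (∂f_j/∂x_i - ∂f_i/∂x_j) dx_i ∧ dx_j.
  coefficient of dx ∧ dz: ∂f_3/∂x - ∂f_1/∂z = ∂(3*y)/∂x - ∂(2*x*z)/∂z = -2*x
  coefficient of dy ∧ dz: ∂f_3/∂y - ∂f_2/∂z = ∂(3*y)/∂y - ∂(-2*y*z)/∂z = 2*y + 3
Assembling: d(omega) = (-2*x) dx ∧ dz + (2*y + 3) dy ∧ dz.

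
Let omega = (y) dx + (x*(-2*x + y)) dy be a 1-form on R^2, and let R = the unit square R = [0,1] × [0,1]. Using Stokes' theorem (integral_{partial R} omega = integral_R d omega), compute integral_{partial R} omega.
integral_(partial R) omega = -5/2

Stokes: integral_partial_R omega = integral_R d omega with d omega = (∂Q/∂x - ∂P/∂y) dx ∧ dy.
  ∂Q/∂x = -4*x + y
  ∂P/∂y = 1
  integrand = ∂Q/∂x - ∂P/∂y = -4*x + y - 1.
Integrating over R: integral_0^1 integral_0^1 (-4*x + y - 1) dx dy = -5/2.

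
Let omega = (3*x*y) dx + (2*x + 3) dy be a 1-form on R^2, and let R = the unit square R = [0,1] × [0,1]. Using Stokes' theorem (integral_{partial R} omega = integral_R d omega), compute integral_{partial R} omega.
integral_(partial R) omega = 1/2

Stokes: integral_partial_R omega = integral_R d omega with d omega = (∂Q/∂x - ∂P/∂y) dx ∧ dy.
  ∂Q/∂x = 2
  ∂P/∂y = 3*x
  integrand = ∂Q/∂x - ∂P/∂y = 2 - 3*x.
Integrating over R: integral_0^1 integral_0^1 (2 - 3*x) dx dy = 1/2.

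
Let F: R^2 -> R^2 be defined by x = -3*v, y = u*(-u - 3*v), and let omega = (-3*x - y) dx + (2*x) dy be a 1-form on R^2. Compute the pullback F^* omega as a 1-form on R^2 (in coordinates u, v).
F^* omega = (6*v*(2*u + 3*v)) du + (-3*u^2 + 9*u*v - 27*v) dv

Using F^*(f dg) = (f ∘ F) d(g ∘ F), substitute each coordinate x_i by F_i(u, v) in f_i, and replace dx_i by d F_i = (∂F_i/∂u) du + (∂F_i/∂v) dv.
  For the x component: f_1(F) = u^2 + 3*u*v + 9*v; d F_1 = (0) du + (-3) dv
  For the y component: f_2(F) = -6*v; d F_2 = (-2*u - 3*v) du + (-3*u) dv
Combining and collecting du, dv coefficients:
  coeff of du: 6*v*(2*u + 3*v)
  coeff of dv: -3*u^2 + 9*u*v - 27*v
F^* omega = (6*v*(2*u + 3*v)) du + (-3*u^2 + 9*u*v - 27*v) dv.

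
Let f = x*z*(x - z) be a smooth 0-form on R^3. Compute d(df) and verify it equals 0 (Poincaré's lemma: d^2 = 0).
d(df) = 0

Step 1: df = sum_i (∂f/∂x_i) dx_i = (z*(2*x - z)) dx + (0) dy + (x*(x - 2*z)) dz.
Step 2: Apply d again. Using the 1-form formula, the coefficient of dx ∧ dy in d(df) is ∂^2 f/∂x ∂y - ∂^2 f/∂y ∂x = (0) - (0) = 0 (equality of mixed partials for smooth f).
Similarly for dx ∧ dz and dy ∧ dz — all coefficients vanish. So d(df) = 0.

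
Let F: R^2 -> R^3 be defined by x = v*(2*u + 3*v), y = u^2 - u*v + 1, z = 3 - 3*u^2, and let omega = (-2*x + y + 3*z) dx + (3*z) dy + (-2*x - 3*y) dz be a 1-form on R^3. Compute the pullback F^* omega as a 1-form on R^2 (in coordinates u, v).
F^* omega = (-u^2*v + 26*u*v^2 + 36*u - 12*v^3 + 11*v) du + (-7*u^3 - 58*u^2*v - 42*u*v^2 + 11*u - 36*v^3 + 60*v) dv

Using F^*(f dg) = (f ∘ F) d(g ∘ F), substitute each coordinate x_i by F_i(u, v) in f_i, and replace dx_i by d F_i = (∂F_i/∂u) du + (∂F_i/∂v) dv.
  For the x component: f_1(F) = -8*u^2 - 5*u*v - 6*v^2 + 10; d F_1 = (2*v) du + (2*u + 6*v) dv
  For the y component: f_2(F) = 9 - 9*u^2; d F_2 = (2*u - v) du + (-u) dv
  For the z component: f_3(F) = -3*u^2 - u*v - 6*v^2 - 3; d F_3 = (-6*u) du + (0) dv
Combining and collecting du, dv coefficients:
  coeff of du: -u^2*v + 26*u*v^2 + 36*u - 12*v^3 + 11*v
  coeff of dv: -7*u^3 - 58*u^2*v - 42*u*v^2 + 11*u - 36*v^3 + 60*v
F^* omega = (-u^2*v + 26*u*v^2 + 36*u - 12*v^3 + 11*v) du + (-7*u^3 - 58*u^2*v - 42*u*v^2 + 11*u - 36*v^3 + 60*v) dv.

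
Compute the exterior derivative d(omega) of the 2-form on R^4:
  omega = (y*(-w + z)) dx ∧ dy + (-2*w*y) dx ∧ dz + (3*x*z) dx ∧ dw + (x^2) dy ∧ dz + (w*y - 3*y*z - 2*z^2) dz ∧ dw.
d(omega) = (2*w + 2*x + y) dx ∧ dy ∧ dz + (-y) dx ∧ dy ∧ dw + (-3*x - 2*y) dx ∧ dz ∧ dw + (w - 3*z) dy ∧ dz ∧ dw

For a 2-form omega = sum_{i<j} g_{ij} dx_i ∧ dx_j, the exterior derivative is
  d(omega) = sum_{i<j} d(g_{ij}) ∧ dx_i ∧ dx_j = sum_{i<j, k} (∂g_{ij}/∂x_k) dx_k ∧ dx_i ∧ dx_j.
Expand each term, using dx_k ∧ dx_i ∧ dx_j = sgn(permutation) dx_{(a)} ∧ dx_{(b)} ∧ dx_{(c)} with (a < b < c) sorted:
  d(y*(-w + z)) includes (∂/∂z)(y*(-w + z)) dz = (y) dz, which multiplied by dx ∧ dy gives (y) dx ∧ dy ∧ dz
  d(y*(-w + z)) includes (∂/∂w)(y*(-w + z)) dw = (-y) dw, which multiplied by dx ∧ dy gives (-y) dx ∧ dy ∧ dw
  d(-2*w*y) includes (∂/∂y)(-2*w*y) dy = (-2*w) dy, which multiplied by dx ∧ dz gives (2*w) dx ∧ dy ∧ dz
  d(-2*w*y) includes (∂/∂w)(-2*w*y) dw = (-2*y) dw, which multiplied by dx ∧ dz gives (-2*y) dx ∧ dz ∧ dw
  d(3*x*z) includes (∂/∂z)(3*x*z) dz = (3*x) dz, which multiplied by dx ∧ dw gives (-3*x) dx ∧ dz ∧ dw
  d(x^2) includes (∂/∂x)(x^2) dx = (2*x) dx, which multiplied by dy ∧ dz gives (2*x) dx ∧ dy ∧ dz
  d(w*y - 3*y*z - 2*z^2) includes (∂/∂y)(w*y - 3*y*z - 2*z^2) dy = (w - 3*z) dy, which multiplied by dz ∧ dw gives (w - 3*z) dy ∧ dz ∧ dw
Collecting like 3-forms: d(omega) = (2*w + 2*x + y) dx ∧ dy ∧ dz + (-y) dx ∧ dy ∧ dw + (-3*x - 2*y) dx ∧ dz ∧ dw + (w - 3*z) dy ∧ dz ∧ dw.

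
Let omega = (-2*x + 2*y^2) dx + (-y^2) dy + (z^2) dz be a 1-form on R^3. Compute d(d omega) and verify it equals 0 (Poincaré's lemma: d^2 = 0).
d(d omega) = 0

Step 1: d omega = sum_{i<j} (∂f_j/∂x_i - ∂f_i/∂x_j) dx_i ∧ dx_j:
  coeff of dx ∧ dy: -4*y
  coeff of dx ∧ dz: 0
  coeff of dy ∧ dz: 0
Step 2: Apply d again to each 2-form coefficient. The only possible 3-form in R^3 is dx ∧ dy ∧ dz, with coefficient
  ∂(coeff of dy∧dz)/∂x - ∂(coeff of dx∧dz)/∂y + ∂(coeff of dx∧dy)/∂z
  = ∂/∂x (0) - ∂/∂y (0) + ∂/∂z (-4*y).
Each of these terms simplifies to sums of mixed partials that cancel in pairs. The result is 0 (by equality of mixed partials for smooth functions — Schwarz / Clairaut).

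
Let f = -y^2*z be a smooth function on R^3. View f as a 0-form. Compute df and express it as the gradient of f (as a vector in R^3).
df = (0) dx + (-2*y*z) dy + (-y^2) dz; grad f = (0, -2*y*z, -y^2)

For a 0-form f, d f = (∂f/∂x) dx + (∂f/∂y) dy + (∂f/∂z) dz. The components of the vector representation are exactly the entries of grad f in Cartesian coordinates:
  ∂f/∂x = 0
  ∂f/∂y = -2*y*z
  ∂f/∂z = -y^2.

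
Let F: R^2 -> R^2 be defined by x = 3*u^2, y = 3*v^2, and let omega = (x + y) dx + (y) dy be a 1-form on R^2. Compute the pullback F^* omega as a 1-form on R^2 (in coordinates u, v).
F^* omega = (18*u*(u^2 + v^2)) du + (18*v^3) dv

Using F^*(f dg) = (f ∘ F) d(g ∘ F), substitute each coordinate x_i by F_i(u, v) in f_i, and replace dx_i by d F_i = (∂F_i/∂u) du + (∂F_i/∂v) dv.
  For the x component: f_1(F) = 3*u^2 + 3*v^2; d F_1 = (6*u) du + (0) dv
  For the y component: f_2(F) = 3*v^2; d F_2 = (0) du + (6*v) dv
Combining and collecting du, dv coefficients:
  coeff of du: 18*u*(u^2 + v^2)
  coeff of dv: 18*v^3
F^* omega = (18*u*(u^2 + v^2)) du + (18*v^3) dv.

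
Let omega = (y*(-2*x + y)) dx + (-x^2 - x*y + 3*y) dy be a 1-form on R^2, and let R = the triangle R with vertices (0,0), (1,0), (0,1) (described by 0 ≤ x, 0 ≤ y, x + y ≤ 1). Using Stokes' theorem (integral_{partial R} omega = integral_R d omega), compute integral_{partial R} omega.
integral_(partial R) omega = -1/2

Stokes: integral_partial_R omega = integral_R d omega with d omega = (∂Q/∂x - ∂P/∂y) dx ∧ dy.
  ∂Q/∂x = -2*x - y
  ∂P/∂y = -2*x + 2*y
  integrand = ∂Q/∂x - ∂P/∂y = -3*y.
Integrating over R: integral_0^1 integral_0^{1-x} (-3*y) dy dx = -1/2.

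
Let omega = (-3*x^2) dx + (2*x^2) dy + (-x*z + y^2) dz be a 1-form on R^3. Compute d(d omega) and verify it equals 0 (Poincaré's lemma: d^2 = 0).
d(d omega) = 0

Step 1: d omega = sum_{i<j} (∂f_j/∂x_i - ∂f_i/∂x_j) dx_i ∧ dx_j:
  coeff of dx ∧ dy: 4*x
  coeff of dx ∧ dz: -z
  coeff of dy ∧ dz: 2*y
Step 2: Apply d again to each 2-form coefficient. The only possible 3-form in R^3 is dx ∧ dy ∧ dz, with coefficient
  ∂(coeff of dy∧dz)/∂x - ∂(coeff of dx∧dz)/∂y + ∂(coeff of dx∧dy)/∂z
  = ∂/∂x (2*y) - ∂/∂y (-z) + ∂/∂z (4*x).
Each of these terms simplifies to sums of mixed partials that cancel in pairs. The result is 0 (by equality of mixed partials for smooth functions — Schwarz / Clairaut).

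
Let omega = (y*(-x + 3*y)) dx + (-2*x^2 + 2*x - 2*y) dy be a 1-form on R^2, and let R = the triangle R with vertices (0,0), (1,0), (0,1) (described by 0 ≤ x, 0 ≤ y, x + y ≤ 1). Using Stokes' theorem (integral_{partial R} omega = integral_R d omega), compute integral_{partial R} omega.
integral_(partial R) omega = -1/2

Stokes: integral_partial_R omega = integral_R d omega with d omega = (∂Q/∂x - ∂P/∂y) dx ∧ dy.
  ∂Q/∂x = 2 - 4*x
  ∂P/∂y = -x + 6*y
  integrand = ∂Q/∂x - ∂P/∂y = -3*x - 6*y + 2.
Integrating over R: integral_0^1 integral_0^{1-x} (-3*x - 6*y + 2) dy dx = -1/2.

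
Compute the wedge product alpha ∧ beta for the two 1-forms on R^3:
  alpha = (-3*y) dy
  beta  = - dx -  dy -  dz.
alpha ∧ beta = (-3*y) dx ∧ dy + (3*y) dy ∧ dz

Distribute the wedge, using dx_i ∧ dx_j = -dx_j ∧ dx_i and dx_i ∧ dx_i = 0. For each pair (i, j) with i < j, the coefficient of dx_i ∧ dx_j in alpha ∧ beta is (alpha_i * beta_j - alpha_j * beta_i). Collecting: alpha ∧ beta = (-3*y) dx ∧ dy + (3*y) dy ∧ dz.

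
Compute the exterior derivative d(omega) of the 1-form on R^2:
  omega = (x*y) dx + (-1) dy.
d(omega) = (-x) dx ∧ dy

For a 1-form omega = sum_i f_i dx_i, the exterior derivative is
  d(omega) = sum_{i < j} (∂f_j/∂x_i - ∂f_i/∂x_j) dx_i ∧ dx_j.
  coefficient of dx ∧ dy: ∂f_2/∂x - ∂f_1/∂y = ∂(-1)/∂x - ∂(x*y)/∂y = -x
Assembling: d(omega) = (-x) dx ∧ dy.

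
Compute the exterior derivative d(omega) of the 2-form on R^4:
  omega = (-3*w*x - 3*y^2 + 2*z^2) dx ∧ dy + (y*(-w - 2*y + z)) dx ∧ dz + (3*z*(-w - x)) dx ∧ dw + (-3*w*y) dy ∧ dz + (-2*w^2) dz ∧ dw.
d(omega) = (w + 4*y + 3*z) dx ∧ dy ∧ dz + (-3*x) dx ∧ dy ∧ dw + (3*w + 3*x - y) dx ∧ dz ∧ dw + (-3*y) dy ∧ dz ∧ dw

For a 2-form omega = sum_{i<j} g_{ij} dx_i ∧ dx_j, the exterior derivative is
  d(omega) = sum_{i<j} d(g_{ij}) ∧ dx_i ∧ dx_j = sum_{i<j, k} (∂g_{ij}/∂x_k) dx_k ∧ dx_i ∧ dx_j.
Expand each term, using dx_k ∧ dx_i ∧ dx_j = sgn(permutation) dx_{(a)} ∧ dx_{(b)} ∧ dx_{(c)} with (a < b < c) sorted:
  d(-3*w*x - 3*y^2 + 2*z^2) includes (∂/∂z)(-3*w*x - 3*y^2 + 2*z^2) dz = (4*z) dz, which multiplied by dx ∧ dy gives (4*z) dx ∧ dy ∧ dz
  d(-3*w*x - 3*y^2 + 2*z^2) includes (∂/∂w)(-3*w*x - 3*y^2 + 2*z^2) dw = (-3*x) dw, which multiplied by dx ∧ dy gives (-3*x) dx ∧ dy ∧ dw
  d(y*(-w - 2*y + z)) includes (∂/∂y)(y*(-w - 2*y + z)) dy = (-w - 4*y + z) dy, which multiplied by dx ∧ dz gives (w + 4*y - z) dx ∧ dy ∧ dz
  d(y*(-w - 2*y + z)) includes (∂/∂w)(y*(-w - 2*y + z)) dw = (-y) dw, which multiplied by dx ∧ dz gives (-y) dx ∧ dz ∧ dw
  d(3*z*(-w - x)) includes (∂/∂z)(3*z*(-w - x)) dz = (-3*w - 3*x) dz, which multiplied by dx ∧ dw gives (3*w + 3*x) dx ∧ dz ∧ dw
  d(-3*w*y) includes (∂/∂w)(-3*w*y) dw = (-3*y) dw, which multiplied by dy ∧ dz gives (-3*y) dy ∧ dz ∧ dw
Collecting like 3-forms: d(omega) = (w + 4*y + 3*z) dx ∧ dy ∧ dz + (-3*x) dx ∧ dy ∧ dw + (3*w + 3*x - y) dx ∧ dz ∧ dw + (-3*y) dy ∧ dz ∧ dw.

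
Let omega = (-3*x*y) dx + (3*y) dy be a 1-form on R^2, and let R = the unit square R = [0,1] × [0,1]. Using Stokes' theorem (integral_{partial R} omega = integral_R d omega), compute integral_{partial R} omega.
integral_(partial R) omega = 3/2

Stokes: integral_partial_R omega = integral_R d omega with d omega = (∂Q/∂x - ∂P/∂y) dx ∧ dy.
  ∂Q/∂x = 0
  ∂P/∂y = -3*x
  integrand = ∂Q/∂x - ∂P/∂y = 3*x.
Integrating over R: integral_0^1 integral_0^1 (3*x) dx dy = 3/2.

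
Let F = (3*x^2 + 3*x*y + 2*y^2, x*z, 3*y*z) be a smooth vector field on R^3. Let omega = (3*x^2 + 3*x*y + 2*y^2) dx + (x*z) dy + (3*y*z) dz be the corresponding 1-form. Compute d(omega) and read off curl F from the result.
d(omega) = (-x + 3*z) dy ∧ dz + (0) dz ∧ dx + (-3*x - 4*y + z) dx ∧ dy; curl F = (-x + 3*z, 0, -3*x - 4*y + z)

d omega = sum_{i<j} (∂f_j/∂x_i - ∂f_i/∂x_j) dx_i ∧ dx_j. Under the identification (dy ∧ dz, dz ∧ dx, dx ∧ dy) ↔ (e_x, e_y, e_z), the coefficients are exactly the components of curl F. Compute:
  ∂R/∂y - ∂Q/∂z = (3*z) - (x) = -x + 3*z
  ∂P/∂z - ∂R/∂x = (0) - (0) = 0
  ∂Q/∂x - ∂P/∂y = (z) - (3*x + 4*y) = -3*x - 4*y + z.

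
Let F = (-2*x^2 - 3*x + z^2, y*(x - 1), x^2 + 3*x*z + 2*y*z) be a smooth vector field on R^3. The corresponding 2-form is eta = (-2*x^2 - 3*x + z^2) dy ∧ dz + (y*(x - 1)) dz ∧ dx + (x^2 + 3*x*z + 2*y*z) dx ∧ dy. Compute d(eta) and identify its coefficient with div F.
d(eta) = (2*y - 4) dx ∧ dy ∧ dz; div F = 2*y - 4

For a 2-form in R^3 of the form above, applying d gives a 3-form with coefficient ∂P/∂x + ∂Q/∂y + ∂R/∂z:
  ∂P/∂x = -4*x - 3
  ∂Q/∂y = x - 1
  ∂R/∂z = 3*x + 2*y
Sum = 2*y - 4, which is exactly div F.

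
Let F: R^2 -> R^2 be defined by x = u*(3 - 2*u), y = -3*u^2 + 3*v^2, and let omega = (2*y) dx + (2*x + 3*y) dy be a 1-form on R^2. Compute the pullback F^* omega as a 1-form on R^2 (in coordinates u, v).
F^* omega = (102*u^3 - 54*u^2 - 78*u*v^2 + 18*v^2) du + (6*v*(-13*u^2 + 6*u + 9*v^2)) dv

Using F^*(f dg) = (f ∘ F) d(g ∘ F), substitute each coordinate x_i by F_i(u, v) in f_i, and replace dx_i by d F_i = (∂F_i/∂u) du + (∂F_i/∂v) dv.
  For the x component: f_1(F) = -6*u^2 + 6*v^2; d F_1 = (3 - 4*u) du + (0) dv
  For the y component: f_2(F) = -13*u^2 + 6*u + 9*v^2; d F_2 = (-6*u) du + (6*v) dv
Combining and collecting du, dv coefficients:
  coeff of du: 102*u^3 - 54*u^2 - 78*u*v^2 + 18*v^2
  coeff of dv: 6*v*(-13*u^2 + 6*u + 9*v^2)
F^* omega = (102*u^3 - 54*u^2 - 78*u*v^2 + 18*v^2) du + (6*v*(-13*u^2 + 6*u + 9*v^2)) dv.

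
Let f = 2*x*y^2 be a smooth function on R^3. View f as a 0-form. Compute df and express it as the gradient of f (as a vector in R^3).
df = (2*y^2) dx + (4*x*y) dy + (0) dz; grad f = (2*y^2, 4*x*y, 0)

For a 0-form f, d f = (∂f/∂x) dx + (∂f/∂y) dy + (∂f/∂z) dz. The components of the vector representation are exactly the entries of grad f in Cartesian coordinates:
  ∂f/∂x = 2*y^2
  ∂f/∂y = 4*x*y
  ∂f/∂z = 0.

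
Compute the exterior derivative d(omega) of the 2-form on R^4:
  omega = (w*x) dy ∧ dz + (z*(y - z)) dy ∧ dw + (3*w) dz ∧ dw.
d(omega) = (w) dx ∧ dy ∧ dz + (x - y + 2*z) dy ∧ dz ∧ dw

For a 2-form omega = sum_{i<j} g_{ij} dx_i ∧ dx_j, the exterior derivative is
  d(omega) = sum_{i<j} d(g_{ij}) ∧ dx_i ∧ dx_j = sum_{i<j, k} (∂g_{ij}/∂x_k) dx_k ∧ dx_i ∧ dx_j.
Expand each term, using dx_k ∧ dx_i ∧ dx_j = sgn(permutation) dx_{(a)} ∧ dx_{(b)} ∧ dx_{(c)} with (a < b < c) sorted:
  d(w*x) includes (∂/∂x)(w*x) dx = (w) dx, which multiplied by dy ∧ dz gives (w) dx ∧ dy ∧ dz
  d(w*x) includes (∂/∂w)(w*x) dw = (x) dw, which multiplied by dy ∧ dz gives (x) dy ∧ dz ∧ dw
  d(z*(y - z)) includes (∂/∂z)(z*(y - z)) dz = (y - 2*z) dz, which multiplied by dy ∧ dw gives (-y + 2*z) dy ∧ dz ∧ dw
Collecting like 3-forms: d(omega) = (w) dx ∧ dy ∧ dz + (x - y + 2*z) dy ∧ dz ∧ dw.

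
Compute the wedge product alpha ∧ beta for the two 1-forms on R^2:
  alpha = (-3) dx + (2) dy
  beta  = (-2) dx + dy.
alpha ∧ beta = (1) dx ∧ dy

Distribute the wedge, using dx_i ∧ dx_j = -dx_j ∧ dx_i and dx_i ∧ dx_i = 0. For each pair (i, j) with i < j, the coefficient of dx_i ∧ dx_j in alpha ∧ beta is (alpha_i * beta_j - alpha_j * beta_i). Collecting: alpha ∧ beta = (1) dx ∧ dy.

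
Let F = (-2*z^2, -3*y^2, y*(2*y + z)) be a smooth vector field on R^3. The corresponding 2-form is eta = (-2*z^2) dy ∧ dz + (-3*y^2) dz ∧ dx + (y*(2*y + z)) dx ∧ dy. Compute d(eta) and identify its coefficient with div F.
d(eta) = (-5*y) dx ∧ dy ∧ dz; div F = -5*y

For a 2-form in R^3 of the form above, applying d gives a 3-form with coefficient ∂P/∂x + ∂Q/∂y + ∂R/∂z:
  ∂P/∂x = 0
  ∂Q/∂y = -6*y
  ∂R/∂z = y
Sum = -5*y, which is exactly div F.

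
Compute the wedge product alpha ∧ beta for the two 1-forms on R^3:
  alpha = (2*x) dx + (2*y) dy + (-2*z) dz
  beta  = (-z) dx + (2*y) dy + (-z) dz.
alpha ∧ beta = (2*y*(2*x + z)) dx ∧ dy + (-2*z*(x + z)) dx ∧ dz + (2*y*z) dy ∧ dz

Distribute the wedge, using dx_i ∧ dx_j = -dx_j ∧ dx_i and dx_i ∧ dx_i = 0. For each pair (i, j) with i < j, the coefficient of dx_i ∧ dx_j in alpha ∧ beta is (alpha_i * beta_j - alpha_j * beta_i). Collecting: alpha ∧ beta = (2*y*(2*x + z)) dx ∧ dy + (-2*z*(x + z)) dx ∧ dz + (2*y*z) dy ∧ dz.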